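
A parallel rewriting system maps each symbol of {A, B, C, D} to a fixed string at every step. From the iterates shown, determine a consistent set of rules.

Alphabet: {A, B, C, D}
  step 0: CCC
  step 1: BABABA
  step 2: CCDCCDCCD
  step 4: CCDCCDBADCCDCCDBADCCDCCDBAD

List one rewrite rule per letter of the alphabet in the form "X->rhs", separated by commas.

A->D, B->CC, C->BA, D->CA

  step 1 ⇒ step 2: BABABA ⇒ CC·D·CC·D·CC·D
    A ↦ D
    B ↦ CC
  step 0 ⇒ step 1: CCC ⇒ BA·BA·BA
    C ↦ BA
    D ↦ CA  (constrained at step 2)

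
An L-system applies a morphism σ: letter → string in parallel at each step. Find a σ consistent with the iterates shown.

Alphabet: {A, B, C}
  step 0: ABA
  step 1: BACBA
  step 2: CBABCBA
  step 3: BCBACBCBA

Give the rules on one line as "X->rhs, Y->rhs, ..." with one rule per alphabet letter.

A->BA, B->C, C->B

  step 2 ⇒ step 3: CBABCBA ⇒ B·C·BA·C·B·C·BA
    A ↦ BA
    B ↦ C
    C ↦ B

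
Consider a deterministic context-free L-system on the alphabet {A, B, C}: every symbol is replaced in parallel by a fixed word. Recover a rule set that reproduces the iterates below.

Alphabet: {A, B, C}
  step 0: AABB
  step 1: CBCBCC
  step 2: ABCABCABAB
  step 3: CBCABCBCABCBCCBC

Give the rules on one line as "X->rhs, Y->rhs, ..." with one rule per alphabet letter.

A->CB, B->C, C->AB

  step 2 ⇒ step 3: ABCABCABAB ⇒ CB·C·AB·CB·C·AB·CB·C·CB·C
    A ↦ CB
    B ↦ C
    C ↦ AB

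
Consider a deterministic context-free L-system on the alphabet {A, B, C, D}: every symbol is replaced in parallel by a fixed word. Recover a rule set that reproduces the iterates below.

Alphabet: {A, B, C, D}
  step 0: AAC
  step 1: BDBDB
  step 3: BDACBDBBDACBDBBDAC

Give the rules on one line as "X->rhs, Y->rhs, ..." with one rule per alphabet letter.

A->BD, B->BD, C->B, D->AC

  step 0 ⇒ step 1: AAC ⇒ BD·BD·B
    A ↦ BD
    C ↦ B
    B ↦ BD  (constrained at step 1)
    D ↦ AC  (constrained at step 1)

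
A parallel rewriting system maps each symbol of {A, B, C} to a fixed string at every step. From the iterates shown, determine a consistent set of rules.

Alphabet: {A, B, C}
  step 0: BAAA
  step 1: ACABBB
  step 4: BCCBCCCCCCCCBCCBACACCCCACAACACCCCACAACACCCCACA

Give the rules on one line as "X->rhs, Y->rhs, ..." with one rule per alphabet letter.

  step 0 ⇒ step 1: BAAA ⇒ ACA·B·B·B
    A ↦ B
    B ↦ ACA
    C ↦ CC  (constrained at step 1)

A->B, B->ACA, C->CC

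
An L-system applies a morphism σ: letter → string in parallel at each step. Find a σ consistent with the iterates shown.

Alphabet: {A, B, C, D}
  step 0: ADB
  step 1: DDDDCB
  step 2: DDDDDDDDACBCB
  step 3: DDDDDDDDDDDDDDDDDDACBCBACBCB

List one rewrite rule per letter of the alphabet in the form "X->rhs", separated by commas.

  step 2 ⇒ step 3: DDDDDDDDACBCB ⇒ DD·DD·DD·DD·DD·DD·DD·DD·DD·ACB·CB·ACB·CB
    A ↦ DD
    B ↦ CB
    C ↦ ACB
    D ↦ DD

A->DD, B->CB, C->ACB, D->DD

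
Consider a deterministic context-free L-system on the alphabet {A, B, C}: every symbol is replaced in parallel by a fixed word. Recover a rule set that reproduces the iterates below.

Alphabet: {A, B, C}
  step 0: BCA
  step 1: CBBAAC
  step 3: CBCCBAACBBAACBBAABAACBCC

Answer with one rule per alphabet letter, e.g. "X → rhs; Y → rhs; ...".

  step 0 ⇒ step 1: BCA ⇒ CB·BAA·C
    A ↦ C
    B ↦ CB
    C ↦ BAA

A->C, B->CB, C->BAA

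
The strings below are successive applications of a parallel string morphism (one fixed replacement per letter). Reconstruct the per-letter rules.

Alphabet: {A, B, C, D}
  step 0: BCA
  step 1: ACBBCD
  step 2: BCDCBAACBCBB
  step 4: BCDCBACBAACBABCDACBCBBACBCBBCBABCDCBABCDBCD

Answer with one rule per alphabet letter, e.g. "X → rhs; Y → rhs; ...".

  step 1 ⇒ step 2: ACBBCD ⇒ BCD·CB·A·A·CB·CBB
    A ↦ BCD
    B ↦ A
    C ↦ CB
    D ↦ CBB

A->BCD, B->A, C->CB, D->CBB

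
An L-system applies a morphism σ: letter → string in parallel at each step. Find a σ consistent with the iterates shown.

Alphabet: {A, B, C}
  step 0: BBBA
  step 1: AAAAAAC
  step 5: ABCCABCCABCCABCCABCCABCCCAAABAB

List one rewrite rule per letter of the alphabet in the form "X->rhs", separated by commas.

A->C, B->AA, C->AB

  step 0 ⇒ step 1: BBBA ⇒ AA·AA·AA·C
    A ↦ C
    B ↦ AA
    C ↦ AB  (constrained at step 1)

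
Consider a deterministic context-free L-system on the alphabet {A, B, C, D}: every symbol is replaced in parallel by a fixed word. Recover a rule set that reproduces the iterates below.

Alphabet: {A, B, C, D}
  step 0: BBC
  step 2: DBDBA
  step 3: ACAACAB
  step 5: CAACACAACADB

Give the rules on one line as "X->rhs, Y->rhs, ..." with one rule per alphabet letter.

A->B, B->CA, C->D, D->A

  step 2 ⇒ step 3: DBDBA ⇒ A·CA·A·CA·B
    A ↦ B
    B ↦ CA
    D ↦ A
    C ↦ D  (constrained at step 0)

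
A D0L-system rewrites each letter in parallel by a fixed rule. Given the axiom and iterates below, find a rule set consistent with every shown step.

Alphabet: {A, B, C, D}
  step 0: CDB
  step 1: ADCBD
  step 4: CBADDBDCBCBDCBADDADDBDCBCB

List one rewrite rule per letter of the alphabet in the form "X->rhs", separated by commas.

  step 0 ⇒ step 1: CDB ⇒ AD·CB·D
    B ↦ D
    C ↦ AD
    D ↦ CB
    A ↦ BD  (constrained at step 1)

A->BD, B->D, C->AD, D->CB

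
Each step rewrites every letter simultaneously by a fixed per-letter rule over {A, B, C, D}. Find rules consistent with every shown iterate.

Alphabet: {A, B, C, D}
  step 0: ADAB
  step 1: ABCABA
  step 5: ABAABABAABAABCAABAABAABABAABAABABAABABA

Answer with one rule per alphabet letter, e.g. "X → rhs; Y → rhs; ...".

  step 0 ⇒ step 1: ADAB ⇒ AB·C·AB·A
    A ↦ AB
    B ↦ A
    D ↦ C
    C ↦ DB  (constrained at step 1)

A->AB, B->A, C->DB, D->C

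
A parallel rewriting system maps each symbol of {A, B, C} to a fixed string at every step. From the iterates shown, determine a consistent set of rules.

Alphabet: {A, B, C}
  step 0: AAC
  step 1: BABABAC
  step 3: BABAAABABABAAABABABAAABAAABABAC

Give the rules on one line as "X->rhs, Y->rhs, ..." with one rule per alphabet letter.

A->BA, B->AA, C->BAC

  step 0 ⇒ step 1: AAC ⇒ BA·BA·BAC
    A ↦ BA
    C ↦ BAC
    B ↦ AA  (constrained at step 1)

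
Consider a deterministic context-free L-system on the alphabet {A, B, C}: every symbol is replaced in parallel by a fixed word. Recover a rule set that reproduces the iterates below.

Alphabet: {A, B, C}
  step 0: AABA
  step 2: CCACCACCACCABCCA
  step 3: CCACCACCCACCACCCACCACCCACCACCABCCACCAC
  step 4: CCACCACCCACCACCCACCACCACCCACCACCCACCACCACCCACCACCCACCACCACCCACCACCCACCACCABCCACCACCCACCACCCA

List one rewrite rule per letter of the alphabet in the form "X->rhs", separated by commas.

  step 3 ⇒ step 4: CCACCACCCACCACCCACCACCCACCACCABCCACCAC ⇒ CCA·CCA·C·CCA·CCA·C·CCA·CCA·CCA·C·CCA·CCA·C·CCA·CCA·CCA·C·CCA·CCA·C·CCA·CCA·CCA·C·CCA·CCA·C·CCA·CCA·C·CAB·CCA·CCA·C·CCA·CCA·C·CCA
    A ↦ C
    B ↦ CAB
    C ↦ CCA

A->C, B->CAB, C->CCA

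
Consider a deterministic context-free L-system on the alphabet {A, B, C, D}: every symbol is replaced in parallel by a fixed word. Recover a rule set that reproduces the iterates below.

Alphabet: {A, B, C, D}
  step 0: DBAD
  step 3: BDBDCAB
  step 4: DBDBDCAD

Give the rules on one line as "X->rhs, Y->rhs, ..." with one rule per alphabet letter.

A->CA, B->D, C->D, D->B

  step 3 ⇒ step 4: BDBDCAB ⇒ D·B·D·B·D·CA·D
    A ↦ CA
    B ↦ D
    C ↦ D
    D ↦ B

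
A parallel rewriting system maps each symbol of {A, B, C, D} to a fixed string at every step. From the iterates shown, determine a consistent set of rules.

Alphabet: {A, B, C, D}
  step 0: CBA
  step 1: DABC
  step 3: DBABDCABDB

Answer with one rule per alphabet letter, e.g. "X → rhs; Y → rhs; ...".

  step 0 ⇒ step 1: CBA ⇒ D·AB·C
    A ↦ C
    B ↦ AB
    C ↦ D
    D ↦ DB  (constrained at step 1)

A->C, B->AB, C->D, D->DB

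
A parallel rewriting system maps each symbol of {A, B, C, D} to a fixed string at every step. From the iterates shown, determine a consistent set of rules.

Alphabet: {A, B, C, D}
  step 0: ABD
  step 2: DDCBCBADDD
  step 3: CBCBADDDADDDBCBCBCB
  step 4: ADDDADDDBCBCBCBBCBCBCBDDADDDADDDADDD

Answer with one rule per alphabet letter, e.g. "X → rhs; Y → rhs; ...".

A->B, B->DD, C->AD, D->CB

  step 3 ⇒ step 4: CBCBADDDADDDBCBCBCB ⇒ AD·DD·AD·DD·B·CB·CB·CB·B·CB·CB·CB·DD·AD·DD·AD·DD·AD·DD
    A ↦ B
    B ↦ DD
    C ↦ AD
    D ↦ CB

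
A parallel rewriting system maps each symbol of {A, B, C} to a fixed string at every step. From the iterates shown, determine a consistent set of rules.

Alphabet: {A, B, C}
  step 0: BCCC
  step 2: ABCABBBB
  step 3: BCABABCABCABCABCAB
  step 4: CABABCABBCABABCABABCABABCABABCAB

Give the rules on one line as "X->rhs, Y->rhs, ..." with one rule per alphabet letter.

A->B, B->CAB, C->A

  step 3 ⇒ step 4: BCABABCABCABCABCAB ⇒ CAB·A·B·CAB·B·CAB·A·B·CAB·A·B·CAB·A·B·CAB·A·B·CAB
    A ↦ B
    B ↦ CAB
    C ↦ A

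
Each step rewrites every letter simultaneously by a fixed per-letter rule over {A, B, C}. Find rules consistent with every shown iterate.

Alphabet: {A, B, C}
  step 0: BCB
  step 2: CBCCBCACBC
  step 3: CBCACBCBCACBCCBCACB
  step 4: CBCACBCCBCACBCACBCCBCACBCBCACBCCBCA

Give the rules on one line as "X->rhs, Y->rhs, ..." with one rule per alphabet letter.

A->C, B->CA, C->CB

  step 3 ⇒ step 4: CBCACBCBCACBCCBCACB ⇒ CB·CA·CB·C·CB·CA·CB·CA·CB·C·CB·CA·CB·CB·CA·CB·C·CB·CA
    A ↦ C
    B ↦ CA
    C ↦ CB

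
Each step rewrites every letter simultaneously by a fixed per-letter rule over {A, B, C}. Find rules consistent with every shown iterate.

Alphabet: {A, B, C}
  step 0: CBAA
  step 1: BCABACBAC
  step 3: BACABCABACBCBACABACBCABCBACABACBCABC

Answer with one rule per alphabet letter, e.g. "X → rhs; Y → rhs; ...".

A->BAC, B->A, C->BC

  step 0 ⇒ step 1: CBAA ⇒ BC·A·BAC·BAC
    A ↦ BAC
    B ↦ A
    C ↦ BC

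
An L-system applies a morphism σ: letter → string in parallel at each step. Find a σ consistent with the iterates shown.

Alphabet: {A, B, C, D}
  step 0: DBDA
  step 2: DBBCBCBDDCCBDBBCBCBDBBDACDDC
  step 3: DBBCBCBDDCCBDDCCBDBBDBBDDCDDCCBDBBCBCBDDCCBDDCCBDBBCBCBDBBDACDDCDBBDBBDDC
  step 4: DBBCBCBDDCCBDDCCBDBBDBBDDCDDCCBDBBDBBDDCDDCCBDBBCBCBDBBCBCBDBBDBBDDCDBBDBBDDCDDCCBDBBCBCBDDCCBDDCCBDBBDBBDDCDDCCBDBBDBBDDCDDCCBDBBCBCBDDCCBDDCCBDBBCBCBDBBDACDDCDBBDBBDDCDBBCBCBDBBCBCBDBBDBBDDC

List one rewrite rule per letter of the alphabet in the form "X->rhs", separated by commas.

  step 3 ⇒ step 4: DBBCBCBDDCCBDDCCBDBBDBBDDCDDCCBDBBCBCBDDCCBDDCCBDBBCBCBDBBDACDDCDBBDBBDDC ⇒ DBB·CB·CB·DDC·CB·DDC·CB·DBB·DBB·DDC·DDC·CB·DBB·DBB·DDC·DDC·CB·DBB·CB·CB·DBB·CB·CB·DBB·DBB·DDC·DBB·DBB·DDC·DDC·CB·DBB·CB·CB·DDC·CB·DDC·CB·DBB·DBB·DDC·DDC·CB·DBB·DBB·DDC·DDC·CB·DBB·CB·CB·DDC·CB·DDC·CB·DBB·CB·CB·DBB·DAC·DDC·DBB·DBB·DDC·DBB·CB·CB·DBB·CB·CB·DBB·DBB·DDC
    A ↦ DAC
    B ↦ CB
    C ↦ DDC
    D ↦ DBB

A->DAC, B->CB, C->DDC, D->DBB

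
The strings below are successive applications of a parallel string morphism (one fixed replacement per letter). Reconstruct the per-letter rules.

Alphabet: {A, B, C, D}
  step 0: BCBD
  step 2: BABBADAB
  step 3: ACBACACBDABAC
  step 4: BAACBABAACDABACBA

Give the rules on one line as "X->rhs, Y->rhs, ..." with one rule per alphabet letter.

A->B, B->AC, C->A, D->DA

  step 3 ⇒ step 4: ACBACACBDABAC ⇒ B·A·AC·B·A·B·A·AC·DA·B·AC·B·A
    A ↦ B
    B ↦ AC
    C ↦ A
    D ↦ DA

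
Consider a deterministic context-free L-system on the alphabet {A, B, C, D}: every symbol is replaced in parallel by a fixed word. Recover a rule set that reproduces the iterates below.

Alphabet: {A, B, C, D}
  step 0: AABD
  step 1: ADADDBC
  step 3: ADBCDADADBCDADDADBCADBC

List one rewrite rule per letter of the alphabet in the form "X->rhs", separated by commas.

A->AD, B->D, C->AD, D->BC

  step 0 ⇒ step 1: AABD ⇒ AD·AD·D·BC
    A ↦ AD
    B ↦ D
    D ↦ BC
    C ↦ AD  (constrained at step 1)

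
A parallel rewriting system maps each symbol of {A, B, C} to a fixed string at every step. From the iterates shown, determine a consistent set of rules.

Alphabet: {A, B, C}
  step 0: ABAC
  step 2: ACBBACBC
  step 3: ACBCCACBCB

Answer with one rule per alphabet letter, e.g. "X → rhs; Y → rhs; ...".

A->AC, B->C, C->B

  step 2 ⇒ step 3: ACBBACBC ⇒ AC·B·C·C·AC·B·C·B
    A ↦ AC
    B ↦ C
    C ↦ B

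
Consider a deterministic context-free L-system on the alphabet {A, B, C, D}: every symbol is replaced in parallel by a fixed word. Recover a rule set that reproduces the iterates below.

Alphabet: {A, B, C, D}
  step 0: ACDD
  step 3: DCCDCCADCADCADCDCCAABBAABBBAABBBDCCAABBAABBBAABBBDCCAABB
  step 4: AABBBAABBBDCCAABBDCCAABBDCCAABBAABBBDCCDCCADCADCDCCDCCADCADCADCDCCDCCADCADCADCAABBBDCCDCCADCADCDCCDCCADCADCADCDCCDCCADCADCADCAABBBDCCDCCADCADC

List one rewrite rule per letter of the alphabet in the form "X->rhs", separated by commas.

  step 3 ⇒ step 4: DCCDCCADCADCADCDCCAABBAABBBAABBBDCCAABBAABBBAABBBDCCAABB ⇒ AAB·B·B·AAB·B·B·DCC·AAB·B·DCC·AAB·B·DCC·AAB·B·AAB·B·B·DCC·DCC·ADC·ADC·DCC·DCC·ADC·ADC·ADC·DCC·DCC·ADC·ADC·ADC·AAB·B·B·DCC·DCC·ADC·ADC·DCC·DCC·ADC·ADC·ADC·DCC·DCC·ADC·ADC·ADC·AAB·B·B·DCC·DCC·ADC·ADC
    A ↦ DCC
    B ↦ ADC
    C ↦ B
    D ↦ AAB

A->DCC, B->ADC, C->B, D->AAB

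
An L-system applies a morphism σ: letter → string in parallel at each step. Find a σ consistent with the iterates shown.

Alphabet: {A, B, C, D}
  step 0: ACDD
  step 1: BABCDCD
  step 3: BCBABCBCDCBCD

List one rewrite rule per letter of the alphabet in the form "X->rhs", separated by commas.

A->BA, B->C, C->B, D->CD

  step 0 ⇒ step 1: ACDD ⇒ BA·B·CD·CD
    A ↦ BA
    C ↦ B
    D ↦ CD
    B ↦ C  (constrained at step 1)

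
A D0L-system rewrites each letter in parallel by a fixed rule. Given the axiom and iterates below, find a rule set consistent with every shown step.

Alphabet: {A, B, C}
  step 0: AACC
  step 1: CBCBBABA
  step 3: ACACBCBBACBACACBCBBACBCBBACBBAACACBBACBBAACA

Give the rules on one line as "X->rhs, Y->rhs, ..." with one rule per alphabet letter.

A->CB, B->ACA, C->BA

  step 0 ⇒ step 1: AACC ⇒ CB·CB·BA·BA
    A ↦ CB
    C ↦ BA
    B ↦ ACA  (constrained at step 1)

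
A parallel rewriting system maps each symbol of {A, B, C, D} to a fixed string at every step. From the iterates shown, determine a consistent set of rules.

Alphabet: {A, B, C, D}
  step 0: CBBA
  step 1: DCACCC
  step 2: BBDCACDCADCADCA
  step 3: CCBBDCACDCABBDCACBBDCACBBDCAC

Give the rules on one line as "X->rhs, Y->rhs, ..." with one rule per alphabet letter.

  step 2 ⇒ step 3: BBDCACDCADCADCA ⇒ C·C·BB·DCA·C·DCA·BB·DCA·C·BB·DCA·C·BB·DCA·C
    A ↦ C
    B ↦ C
    C ↦ DCA
    D ↦ BB

A->C, B->C, C->DCA, D->BB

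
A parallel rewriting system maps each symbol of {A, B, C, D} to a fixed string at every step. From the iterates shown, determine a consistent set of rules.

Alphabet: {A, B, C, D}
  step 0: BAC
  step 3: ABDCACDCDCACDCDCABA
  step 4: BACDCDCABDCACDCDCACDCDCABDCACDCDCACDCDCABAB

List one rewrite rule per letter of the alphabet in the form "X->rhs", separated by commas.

A->B, B->A, C->DCA, D->CDC

  step 3 ⇒ step 4: ABDCACDCDCACDCDCABA ⇒ B·A·CDC·DCA·B·DCA·CDC·DCA·CDC·DCA·B·DCA·CDC·DCA·CDC·DCA·B·A·B
    A ↦ B
    B ↦ A
    C ↦ DCA
    D ↦ CDC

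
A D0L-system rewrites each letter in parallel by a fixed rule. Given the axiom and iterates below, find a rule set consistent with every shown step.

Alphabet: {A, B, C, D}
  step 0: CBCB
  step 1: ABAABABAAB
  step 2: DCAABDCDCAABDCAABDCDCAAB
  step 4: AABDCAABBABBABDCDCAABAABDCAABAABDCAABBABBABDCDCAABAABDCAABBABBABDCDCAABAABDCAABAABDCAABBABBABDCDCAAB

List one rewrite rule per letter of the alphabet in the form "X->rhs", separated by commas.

A->DC, B->AAB, C->AB, D->B

  step 1 ⇒ step 2: ABAABABAAB ⇒ DC·AAB·DC·DC·AAB·DC·AAB·DC·DC·AAB
    A ↦ DC
    B ↦ AAB
  step 0 ⇒ step 1: CBCB ⇒ AB·AAB·AB·AAB
    C ↦ AB
    D ↦ B  (constrained at step 2)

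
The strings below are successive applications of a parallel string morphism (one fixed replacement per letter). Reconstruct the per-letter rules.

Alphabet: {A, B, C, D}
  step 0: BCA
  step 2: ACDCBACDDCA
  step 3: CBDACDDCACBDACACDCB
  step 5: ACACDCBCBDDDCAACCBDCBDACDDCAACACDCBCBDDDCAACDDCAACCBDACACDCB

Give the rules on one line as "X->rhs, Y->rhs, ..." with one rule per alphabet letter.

A->CB, B->DCA, C->D, D->AC

  step 2 ⇒ step 3: ACDCBACDDCA ⇒ CB·D·AC·D·DCA·CB·D·AC·AC·D·CB
    A ↦ CB
    B ↦ DCA
    C ↦ D
    D ↦ AC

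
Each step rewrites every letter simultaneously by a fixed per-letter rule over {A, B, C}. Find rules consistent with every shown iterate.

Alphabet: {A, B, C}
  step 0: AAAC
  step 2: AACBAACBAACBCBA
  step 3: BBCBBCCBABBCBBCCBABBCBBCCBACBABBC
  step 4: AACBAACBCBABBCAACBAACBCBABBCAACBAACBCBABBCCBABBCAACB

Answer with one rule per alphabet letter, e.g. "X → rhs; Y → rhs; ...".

  step 3 ⇒ step 4: BBCBBCCBABBCBBCCBABBCBBCCBACBABBC ⇒ A·A·CB·A·A·CB·CB·A·BBC·A·A·CB·A·A·CB·CB·A·BBC·A·A·CB·A·A·CB·CB·A·BBC·CB·A·BBC·A·A·CB
    A ↦ BBC
    B ↦ A
    C ↦ CB

A->BBC, B->A, C->CB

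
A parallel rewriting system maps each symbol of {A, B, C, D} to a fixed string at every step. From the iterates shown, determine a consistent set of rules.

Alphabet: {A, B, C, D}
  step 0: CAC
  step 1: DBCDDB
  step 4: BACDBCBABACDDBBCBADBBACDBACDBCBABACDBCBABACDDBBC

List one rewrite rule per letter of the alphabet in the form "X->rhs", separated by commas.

  step 0 ⇒ step 1: CAC ⇒ DB·CD·DB
    A ↦ CD
    C ↦ DB
    B ↦ BA  (constrained at step 1)
    D ↦ BC  (constrained at step 1)

A->CD, B->BA, C->DB, D->BC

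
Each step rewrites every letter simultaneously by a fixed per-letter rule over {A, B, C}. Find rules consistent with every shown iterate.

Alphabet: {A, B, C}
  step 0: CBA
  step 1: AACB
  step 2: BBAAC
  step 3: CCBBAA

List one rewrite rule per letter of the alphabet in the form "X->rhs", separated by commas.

A->B, B->C, C->AA

  step 2 ⇒ step 3: BBAAC ⇒ C·C·B·B·AA
    A ↦ B
    B ↦ C
    C ↦ AA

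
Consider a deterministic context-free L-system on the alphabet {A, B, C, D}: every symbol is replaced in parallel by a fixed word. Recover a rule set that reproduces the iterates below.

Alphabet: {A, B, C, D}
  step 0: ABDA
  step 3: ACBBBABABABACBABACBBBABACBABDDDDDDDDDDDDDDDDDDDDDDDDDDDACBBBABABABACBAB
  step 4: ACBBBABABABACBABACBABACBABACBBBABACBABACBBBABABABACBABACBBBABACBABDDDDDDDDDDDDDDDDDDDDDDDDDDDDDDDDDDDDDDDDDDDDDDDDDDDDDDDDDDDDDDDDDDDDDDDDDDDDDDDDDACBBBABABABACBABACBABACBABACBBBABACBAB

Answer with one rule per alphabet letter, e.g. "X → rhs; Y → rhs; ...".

A->ACB, B->AB, C->BB, D->DDD

  step 3 ⇒ step 4: ACBBBABABABACBABACBBBABACBABDDDDDDDDDDDDDDDDDDDDDDDDDDDACBBBABABABACBAB ⇒ ACB·BB·AB·AB·AB·ACB·AB·ACB·AB·ACB·AB·ACB·BB·AB·ACB·AB·ACB·BB·AB·AB·AB·ACB·AB·ACB·BB·AB·ACB·AB·DDD·DDD·DDD·DDD·DDD·DDD·DDD·DDD·DDD·DDD·DDD·DDD·DDD·DDD·DDD·DDD·DDD·DDD·DDD·DDD·DDD·DDD·DDD·DDD·DDD·DDD·DDD·ACB·BB·AB·AB·AB·ACB·AB·ACB·AB·ACB·AB·ACB·BB·AB·ACB·AB
    A ↦ ACB
    B ↦ AB
    C ↦ BB
    D ↦ DDD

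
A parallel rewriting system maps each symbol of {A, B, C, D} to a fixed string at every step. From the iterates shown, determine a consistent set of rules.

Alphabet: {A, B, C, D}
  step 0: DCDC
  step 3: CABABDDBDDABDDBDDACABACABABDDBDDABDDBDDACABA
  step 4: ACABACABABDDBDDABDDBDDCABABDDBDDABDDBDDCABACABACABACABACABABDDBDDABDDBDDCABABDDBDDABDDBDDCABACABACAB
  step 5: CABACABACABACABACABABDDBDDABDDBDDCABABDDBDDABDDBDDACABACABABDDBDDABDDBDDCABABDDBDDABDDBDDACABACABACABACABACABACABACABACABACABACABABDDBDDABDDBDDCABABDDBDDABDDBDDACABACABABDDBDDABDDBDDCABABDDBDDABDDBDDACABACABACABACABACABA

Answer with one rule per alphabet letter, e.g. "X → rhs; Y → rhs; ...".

  step 4 ⇒ step 5: ACABACABABDDBDDABDDBDDCABABDDBDDABDDBDDCABACABACABACABACABABDDBDDABDDBDDCABABDDBDDABDDBDDCABACABACAB ⇒ CAB·A·CAB·A·CAB·A·CAB·A·CAB·A·BDD·BDD·A·BDD·BDD·CAB·A·BDD·BDD·A·BDD·BDD·A·CAB·A·CAB·A·BDD·BDD·A·BDD·BDD·CAB·A·BDD·BDD·A·BDD·BDD·A·CAB·A·CAB·A·CAB·A·CAB·A·CAB·A·CAB·A·CAB·A·CAB·A·CAB·A·CAB·A·BDD·BDD·A·BDD·BDD·CAB·A·BDD·BDD·A·BDD·BDD·A·CAB·A·CAB·A·BDD·BDD·A·BDD·BDD·CAB·A·BDD·BDD·A·BDD·BDD·A·CAB·A·CAB·A·CAB·A·CAB·A·CAB·A
    A ↦ CAB
    B ↦ A
    C ↦ A
    D ↦ BDD

A->CAB, B->A, C->A, D->BDD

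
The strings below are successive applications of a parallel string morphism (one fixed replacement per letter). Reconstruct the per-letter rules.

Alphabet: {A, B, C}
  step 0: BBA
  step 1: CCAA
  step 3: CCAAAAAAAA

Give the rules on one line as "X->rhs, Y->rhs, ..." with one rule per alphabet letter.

  step 0 ⇒ step 1: BBA ⇒ C·C·AA
    A ↦ AA
    B ↦ C
    C ↦ B  (constrained at step 1)

A->AA, B->C, C->B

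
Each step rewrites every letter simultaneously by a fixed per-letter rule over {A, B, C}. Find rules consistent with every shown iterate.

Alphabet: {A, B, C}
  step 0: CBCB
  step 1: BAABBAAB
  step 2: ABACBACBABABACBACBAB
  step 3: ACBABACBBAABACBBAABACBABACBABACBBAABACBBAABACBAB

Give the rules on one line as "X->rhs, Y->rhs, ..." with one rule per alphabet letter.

A->ACB, B->AB, C->BA

  step 2 ⇒ step 3: ABACBACBABABACBACBAB ⇒ ACB·AB·ACB·BA·AB·ACB·BA·AB·ACB·AB·ACB·AB·ACB·BA·AB·ACB·BA·AB·ACB·AB
    A ↦ ACB
    B ↦ AB
    C ↦ BA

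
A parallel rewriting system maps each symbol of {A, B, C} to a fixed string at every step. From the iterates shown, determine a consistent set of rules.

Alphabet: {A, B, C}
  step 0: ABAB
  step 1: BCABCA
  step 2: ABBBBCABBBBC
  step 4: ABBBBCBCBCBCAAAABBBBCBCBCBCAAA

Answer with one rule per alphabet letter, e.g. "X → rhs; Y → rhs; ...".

A->BC, B->A, C->BBB

  step 1 ⇒ step 2: BCABCA ⇒ A·BBB·BC·A·BBB·BC
    A ↦ BC
    B ↦ A
    C ↦ BBB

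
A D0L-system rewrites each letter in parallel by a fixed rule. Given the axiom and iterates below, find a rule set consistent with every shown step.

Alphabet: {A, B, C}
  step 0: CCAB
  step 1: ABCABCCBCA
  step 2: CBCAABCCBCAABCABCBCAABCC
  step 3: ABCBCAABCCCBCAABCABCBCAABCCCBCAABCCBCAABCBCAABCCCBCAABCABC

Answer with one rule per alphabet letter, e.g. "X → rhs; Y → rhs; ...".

  step 2 ⇒ step 3: CBCAABCCBCAABCABCBCAABCC ⇒ ABC·BCA·ABC·C·C·BCA·ABC·ABC·BCA·ABC·C·C·BCA·ABC·C·BCA·ABC·BCA·ABC·C·C·BCA·ABC·ABC
    A ↦ C
    B ↦ BCA
    C ↦ ABC

A->C, B->BCA, C->ABC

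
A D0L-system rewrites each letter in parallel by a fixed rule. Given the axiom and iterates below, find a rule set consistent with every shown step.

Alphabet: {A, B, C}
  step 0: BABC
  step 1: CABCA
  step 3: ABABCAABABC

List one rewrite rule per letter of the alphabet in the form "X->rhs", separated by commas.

A->AB, B->C, C->A

  step 0 ⇒ step 1: BABC ⇒ C·AB·C·A
    A ↦ AB
    B ↦ C
    C ↦ A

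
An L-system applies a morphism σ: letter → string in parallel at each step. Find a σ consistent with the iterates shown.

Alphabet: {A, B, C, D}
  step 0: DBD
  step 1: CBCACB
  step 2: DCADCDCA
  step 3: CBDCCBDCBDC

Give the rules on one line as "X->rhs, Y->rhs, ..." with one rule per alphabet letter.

A->C, B->CA, C->D, D->CB

  step 2 ⇒ step 3: DCADCDCA ⇒ CB·D·C·CB·D·CB·D·C
    A ↦ C
    C ↦ D
    D ↦ CB
  step 0 ⇒ step 1: DBD ⇒ CB·CA·CB
    B ↦ CA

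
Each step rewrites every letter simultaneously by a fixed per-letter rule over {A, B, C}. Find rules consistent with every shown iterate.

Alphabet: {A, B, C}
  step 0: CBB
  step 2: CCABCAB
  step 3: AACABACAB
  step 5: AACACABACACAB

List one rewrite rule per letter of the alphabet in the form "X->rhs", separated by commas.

  step 2 ⇒ step 3: CCABCAB ⇒ A·A·C·AB·A·C·AB
    A ↦ C
    B ↦ AB
    C ↦ A

A->C, B->AB, C->A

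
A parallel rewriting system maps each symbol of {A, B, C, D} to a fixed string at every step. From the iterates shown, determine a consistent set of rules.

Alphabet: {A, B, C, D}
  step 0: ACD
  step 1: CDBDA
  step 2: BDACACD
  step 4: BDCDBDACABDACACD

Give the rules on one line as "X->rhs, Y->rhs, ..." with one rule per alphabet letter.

  step 1 ⇒ step 2: CDBDA ⇒ BD·A·C·A·CD
    A ↦ CD
    B ↦ C
    C ↦ BD
    D ↦ A

A->CD, B->C, C->BD, D->A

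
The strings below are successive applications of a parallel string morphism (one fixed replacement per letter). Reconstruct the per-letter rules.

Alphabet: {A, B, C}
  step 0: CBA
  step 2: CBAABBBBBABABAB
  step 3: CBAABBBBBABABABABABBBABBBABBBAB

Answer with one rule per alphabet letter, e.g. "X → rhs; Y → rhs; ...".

  step 2 ⇒ step 3: CBAABBBBBABABAB ⇒ CBA·AB·BB·BB·AB·AB·AB·AB·AB·BB·AB·BB·AB·BB·AB
    A ↦ BB
    B ↦ AB
    C ↦ CBA

A->BB, B->AB, C->CBA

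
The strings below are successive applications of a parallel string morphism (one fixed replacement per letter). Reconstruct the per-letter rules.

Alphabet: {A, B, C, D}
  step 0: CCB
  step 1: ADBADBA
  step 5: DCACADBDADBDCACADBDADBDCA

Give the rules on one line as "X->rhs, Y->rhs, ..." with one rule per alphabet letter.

  step 0 ⇒ step 1: CCB ⇒ ADB·ADB·A
    B ↦ A
    C ↦ ADB
    A ↦ D  (constrained at step 1)
    D ↦ C  (constrained at step 1)

A->D, B->A, C->ADB, D->C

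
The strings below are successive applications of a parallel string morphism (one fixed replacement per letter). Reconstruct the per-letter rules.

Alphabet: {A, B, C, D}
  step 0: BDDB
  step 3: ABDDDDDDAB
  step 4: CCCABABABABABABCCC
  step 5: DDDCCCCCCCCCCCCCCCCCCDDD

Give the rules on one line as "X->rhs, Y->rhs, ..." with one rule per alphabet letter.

  step 4 ⇒ step 5: CCCABABABABABABCCC ⇒ D·D·D·CC·C·CC·C·CC·C·CC·C·CC·C·CC·C·D·D·D
    A ↦ CC
    B ↦ C
    C ↦ D
  step 3 ⇒ step 4: ABDDDDDDAB ⇒ CC·C·AB·AB·AB·AB·AB·AB·CC·C
    D ↦ AB

A->CC, B->C, C->D, D->AB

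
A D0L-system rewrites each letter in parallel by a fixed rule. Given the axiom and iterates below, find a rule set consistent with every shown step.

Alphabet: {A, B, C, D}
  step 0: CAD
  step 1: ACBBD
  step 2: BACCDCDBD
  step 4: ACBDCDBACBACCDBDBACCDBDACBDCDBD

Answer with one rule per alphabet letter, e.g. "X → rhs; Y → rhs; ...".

  step 1 ⇒ step 2: ACBBD ⇒ B·AC·CD·CD·BD
    A ↦ B
    B ↦ CD
    C ↦ AC
    D ↦ BD

A->B, B->CD, C->AC, D->BD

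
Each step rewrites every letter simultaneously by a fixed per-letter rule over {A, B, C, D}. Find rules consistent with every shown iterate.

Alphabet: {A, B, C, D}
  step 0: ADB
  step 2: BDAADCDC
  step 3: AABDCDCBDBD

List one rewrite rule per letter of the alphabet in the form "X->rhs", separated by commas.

  step 2 ⇒ step 3: BDAADCDC ⇒ AA·B·DC·DC·B·D·B·D
    A ↦ DC
    B ↦ AA
    C ↦ D
    D ↦ B

A->DC, B->AA, C->D, D->B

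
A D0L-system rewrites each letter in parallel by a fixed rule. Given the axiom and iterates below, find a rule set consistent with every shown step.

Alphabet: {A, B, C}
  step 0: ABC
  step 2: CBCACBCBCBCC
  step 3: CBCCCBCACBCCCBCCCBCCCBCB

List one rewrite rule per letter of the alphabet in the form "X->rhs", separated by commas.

A->CA, B->CC, C->CB

  step 2 ⇒ step 3: CBCACBCBCBCC ⇒ CB·CC·CB·CA·CB·CC·CB·CC·CB·CC·CB·CB
    A ↦ CA
    B ↦ CC
    C ↦ CB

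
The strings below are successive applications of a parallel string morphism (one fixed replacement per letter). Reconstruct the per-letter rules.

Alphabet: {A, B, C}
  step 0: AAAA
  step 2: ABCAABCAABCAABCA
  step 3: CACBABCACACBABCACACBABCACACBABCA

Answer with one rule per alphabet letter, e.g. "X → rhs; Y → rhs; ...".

A->CA, B->CB, C->AB

  step 2 ⇒ step 3: ABCAABCAABCAABCA ⇒ CA·CB·AB·CA·CA·CB·AB·CA·CA·CB·AB·CA·CA·CB·AB·CA
    A ↦ CA
    B ↦ CB
    C ↦ AB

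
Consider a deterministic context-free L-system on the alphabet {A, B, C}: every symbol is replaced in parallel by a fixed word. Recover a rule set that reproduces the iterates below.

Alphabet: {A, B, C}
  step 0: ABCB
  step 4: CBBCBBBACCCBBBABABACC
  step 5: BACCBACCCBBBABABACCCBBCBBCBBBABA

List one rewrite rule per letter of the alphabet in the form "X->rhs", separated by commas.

  step 4 ⇒ step 5: CBBCBBBACCCBBBABABACC ⇒ BA·C·C·BA·C·C·C·BB·BA·BA·BA·C·C·C·BB·C·BB·C·BB·BA·BA
    A ↦ BB
    B ↦ C
    C ↦ BA

A->BB, B->C, C->BA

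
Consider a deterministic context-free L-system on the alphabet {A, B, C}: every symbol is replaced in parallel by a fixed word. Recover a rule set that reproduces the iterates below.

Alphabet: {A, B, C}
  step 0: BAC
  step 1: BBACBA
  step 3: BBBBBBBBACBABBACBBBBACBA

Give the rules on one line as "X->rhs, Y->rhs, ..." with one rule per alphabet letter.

  step 0 ⇒ step 1: BAC ⇒ BB·AC·BA
    A ↦ AC
    B ↦ BB
    C ↦ BA

A->AC, B->BB, C->BA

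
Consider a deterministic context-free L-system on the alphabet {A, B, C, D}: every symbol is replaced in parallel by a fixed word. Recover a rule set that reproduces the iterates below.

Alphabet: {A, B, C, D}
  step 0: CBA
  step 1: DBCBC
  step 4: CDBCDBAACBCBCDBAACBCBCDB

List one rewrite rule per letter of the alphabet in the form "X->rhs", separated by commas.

  step 0 ⇒ step 1: CBA ⇒ DB·C·BC
    A ↦ BC
    B ↦ C
    C ↦ DB
    D ↦ AA  (constrained at step 1)

A->BC, B->C, C->DB, D->AA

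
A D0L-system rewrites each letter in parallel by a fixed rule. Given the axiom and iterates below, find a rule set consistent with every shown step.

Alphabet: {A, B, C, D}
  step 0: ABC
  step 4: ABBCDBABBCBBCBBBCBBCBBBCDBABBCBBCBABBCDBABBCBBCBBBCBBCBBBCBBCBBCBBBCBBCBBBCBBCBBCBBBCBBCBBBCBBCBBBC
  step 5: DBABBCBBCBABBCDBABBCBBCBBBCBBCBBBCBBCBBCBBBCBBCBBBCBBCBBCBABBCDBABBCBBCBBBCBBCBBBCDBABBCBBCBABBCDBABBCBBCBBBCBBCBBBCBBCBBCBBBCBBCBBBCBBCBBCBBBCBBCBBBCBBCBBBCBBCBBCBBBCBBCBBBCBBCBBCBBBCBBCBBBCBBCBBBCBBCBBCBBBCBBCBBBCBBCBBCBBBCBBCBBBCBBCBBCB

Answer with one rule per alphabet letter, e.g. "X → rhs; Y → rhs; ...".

A->DBA, B->BBC, C->B, D->A

  step 4 ⇒ step 5: ABBCDBABBCBBCBBBCBBCBBBCDBABBCBBCBABBCDBABBCBBCBBBCBBCBBBCBBCBBCBBBCBBCBBBCBBCBBCBBBCBBCBBBCBBCBBBC ⇒ DBA·BBC·BBC·B·A·BBC·DBA·BBC·BBC·B·BBC·BBC·B·BBC·BBC·BBC·B·BBC·BBC·B·BBC·BBC·BBC·B·A·BBC·DBA·BBC·BBC·B·BBC·BBC·B·BBC·DBA·BBC·BBC·B·A·BBC·DBA·BBC·BBC·B·BBC·BBC·B·BBC·BBC·BBC·B·BBC·BBC·B·BBC·BBC·BBC·B·BBC·BBC·B·BBC·BBC·B·BBC·BBC·BBC·B·BBC·BBC·B·BBC·BBC·BBC·B·BBC·BBC·B·BBC·BBC·B·BBC·BBC·BBC·B·BBC·BBC·B·BBC·BBC·BBC·B·BBC·BBC·B·BBC·BBC·BBC·B
    A ↦ DBA
    B ↦ BBC
    C ↦ B
    D ↦ A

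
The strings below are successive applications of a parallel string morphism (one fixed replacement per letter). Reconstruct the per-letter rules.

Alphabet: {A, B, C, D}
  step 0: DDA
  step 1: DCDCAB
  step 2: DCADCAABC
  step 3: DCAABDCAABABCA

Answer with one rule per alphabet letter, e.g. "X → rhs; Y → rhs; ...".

A->AB, B->C, C->A, D->DC

  step 2 ⇒ step 3: DCADCAABC ⇒ DC·A·AB·DC·A·AB·AB·C·A
    A ↦ AB
    B ↦ C
    C ↦ A
    D ↦ DC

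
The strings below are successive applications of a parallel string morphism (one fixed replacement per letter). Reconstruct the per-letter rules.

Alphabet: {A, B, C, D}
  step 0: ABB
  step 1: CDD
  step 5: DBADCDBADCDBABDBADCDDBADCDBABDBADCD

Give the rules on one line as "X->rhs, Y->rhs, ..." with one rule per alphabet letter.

A->C, B->D, C->B, D->DBA

  step 0 ⇒ step 1: ABB ⇒ C·D·D
    A ↦ C
    B ↦ D
    C ↦ B  (constrained at step 1)
    D ↦ DBA  (constrained at step 1)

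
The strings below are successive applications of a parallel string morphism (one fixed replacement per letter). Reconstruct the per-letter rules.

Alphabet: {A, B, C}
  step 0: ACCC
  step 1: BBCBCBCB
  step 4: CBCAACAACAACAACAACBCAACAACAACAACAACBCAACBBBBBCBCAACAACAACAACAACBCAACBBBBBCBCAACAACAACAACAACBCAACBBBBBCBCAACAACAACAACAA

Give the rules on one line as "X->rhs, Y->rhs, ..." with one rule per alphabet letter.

  step 0 ⇒ step 1: ACCC ⇒ BB·CB·CB·CB
    A ↦ BB
    C ↦ CB
    B ↦ CAA  (constrained at step 1)

A->BB, B->CAA, C->CB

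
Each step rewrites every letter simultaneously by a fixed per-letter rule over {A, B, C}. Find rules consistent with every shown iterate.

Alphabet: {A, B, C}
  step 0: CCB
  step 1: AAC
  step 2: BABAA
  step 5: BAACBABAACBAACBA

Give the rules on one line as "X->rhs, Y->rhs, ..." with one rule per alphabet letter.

  step 1 ⇒ step 2: AAC ⇒ BA·BA·A
    A ↦ BA
    C ↦ A
  step 0 ⇒ step 1: CCB ⇒ A·A·C
    B ↦ C

A->BA, B->C, C->A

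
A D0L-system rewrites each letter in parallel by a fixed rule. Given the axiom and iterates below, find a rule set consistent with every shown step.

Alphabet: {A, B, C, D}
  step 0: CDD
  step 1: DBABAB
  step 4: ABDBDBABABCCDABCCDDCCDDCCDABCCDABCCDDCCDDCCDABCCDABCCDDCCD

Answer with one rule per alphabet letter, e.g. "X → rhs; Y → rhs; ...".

  step 0 ⇒ step 1: CDD ⇒ DB·AB·AB
    C ↦ DB
    D ↦ AB
    A ↦ D  (constrained at step 1)
    B ↦ CCD  (constrained at step 1)

A->D, B->CCD, C->DB, D->AB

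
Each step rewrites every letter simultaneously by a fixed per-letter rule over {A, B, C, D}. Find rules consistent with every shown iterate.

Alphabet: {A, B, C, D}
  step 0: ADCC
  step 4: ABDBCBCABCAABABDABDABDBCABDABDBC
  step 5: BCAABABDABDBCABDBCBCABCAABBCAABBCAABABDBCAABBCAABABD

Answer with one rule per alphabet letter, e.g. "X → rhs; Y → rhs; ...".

  step 4 ⇒ step 5: ABDBCBCABCAABABDABDABDBCABDABDBC ⇒ BC·A·AB·A·BD·A·BD·BC·A·BD·BC·BC·A·BC·A·AB·BC·A·AB·BC·A·AB·A·BD·BC·A·AB·BC·A·AB·A·BD
    A ↦ BC
    B ↦ A
    C ↦ BD
    D ↦ AB

A->BC, B->A, C->BD, D->AB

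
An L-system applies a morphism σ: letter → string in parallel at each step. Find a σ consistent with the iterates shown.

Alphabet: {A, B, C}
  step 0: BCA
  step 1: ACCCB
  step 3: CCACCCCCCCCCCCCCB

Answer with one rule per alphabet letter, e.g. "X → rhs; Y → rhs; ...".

  step 0 ⇒ step 1: BCA ⇒ A·CC·CB
    A ↦ CB
    B ↦ A
    C ↦ CC

A->CB, B->A, C->CC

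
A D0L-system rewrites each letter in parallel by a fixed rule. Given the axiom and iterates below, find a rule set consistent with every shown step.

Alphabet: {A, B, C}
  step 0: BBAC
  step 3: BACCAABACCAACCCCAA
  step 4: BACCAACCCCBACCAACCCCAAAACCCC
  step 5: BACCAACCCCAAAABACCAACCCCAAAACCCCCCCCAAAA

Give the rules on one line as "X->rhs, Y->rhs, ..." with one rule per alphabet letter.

A->CC, B->BA, C->A

  step 4 ⇒ step 5: BACCAACCCCBACCAACCCCAAAACCCC ⇒ BA·CC·A·A·CC·CC·A·A·A·A·BA·CC·A·A·CC·CC·A·A·A·A·CC·CC·CC·CC·A·A·A·A
    A ↦ CC
    B ↦ BA
    C ↦ A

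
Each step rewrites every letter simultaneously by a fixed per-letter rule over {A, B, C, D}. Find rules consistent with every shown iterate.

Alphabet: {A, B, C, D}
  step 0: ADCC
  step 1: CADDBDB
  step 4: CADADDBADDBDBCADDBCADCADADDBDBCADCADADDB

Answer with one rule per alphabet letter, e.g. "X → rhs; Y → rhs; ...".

  step 0 ⇒ step 1: ADCC ⇒ C·AD·DB·DB
    A ↦ C
    C ↦ DB
    D ↦ AD
    B ↦ DB  (constrained at step 1)

A->C, B->DB, C->DB, D->AD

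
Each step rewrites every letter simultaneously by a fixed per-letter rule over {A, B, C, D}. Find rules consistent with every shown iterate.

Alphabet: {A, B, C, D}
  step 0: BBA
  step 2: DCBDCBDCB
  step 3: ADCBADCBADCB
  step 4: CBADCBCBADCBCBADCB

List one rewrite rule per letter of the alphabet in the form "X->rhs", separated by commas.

  step 3 ⇒ step 4: ADCBADCBADCB ⇒ CB·A·D·CB·CB·A·D·CB·CB·A·D·CB
    A ↦ CB
    B ↦ CB
    C ↦ D
    D ↦ A

A->CB, B->CB, C->D, D->A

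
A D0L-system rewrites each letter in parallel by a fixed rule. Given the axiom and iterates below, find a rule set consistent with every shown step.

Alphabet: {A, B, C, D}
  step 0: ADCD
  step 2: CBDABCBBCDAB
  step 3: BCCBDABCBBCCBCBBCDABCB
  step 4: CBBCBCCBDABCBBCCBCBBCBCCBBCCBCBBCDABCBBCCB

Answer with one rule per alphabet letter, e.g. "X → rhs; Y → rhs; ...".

  step 3 ⇒ step 4: BCCBDABCBBCCBCBBCDABCB ⇒ CB·BC·BC·CB·DA·B·CB·BC·CB·CB·BC·BC·CB·BC·CB·CB·BC·DA·B·CB·BC·CB
    A ↦ B
    B ↦ CB
    C ↦ BC
    D ↦ DA

A->B, B->CB, C->BC, D->DA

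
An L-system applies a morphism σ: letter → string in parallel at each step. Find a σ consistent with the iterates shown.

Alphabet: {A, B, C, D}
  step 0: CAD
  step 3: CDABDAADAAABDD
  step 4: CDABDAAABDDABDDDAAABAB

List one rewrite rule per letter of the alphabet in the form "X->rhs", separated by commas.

A->D, B->AA, C->CD, D->AB

  step 3 ⇒ step 4: CDABDAADAAABDD ⇒ CD·AB·D·AA·AB·D·D·AB·D·D·D·AA·AB·AB
    A ↦ D
    B ↦ AA
    C ↦ CD
    D ↦ AB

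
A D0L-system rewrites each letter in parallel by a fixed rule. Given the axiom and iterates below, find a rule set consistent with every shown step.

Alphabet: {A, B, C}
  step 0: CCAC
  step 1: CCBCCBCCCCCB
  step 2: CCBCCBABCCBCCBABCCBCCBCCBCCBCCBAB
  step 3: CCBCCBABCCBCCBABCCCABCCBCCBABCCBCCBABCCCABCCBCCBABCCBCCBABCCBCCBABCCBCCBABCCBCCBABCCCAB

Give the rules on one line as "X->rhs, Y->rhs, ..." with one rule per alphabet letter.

A->CCC, B->AB, C->CCB

  step 2 ⇒ step 3: CCBCCBABCCBCCBABCCBCCBCCBCCBCCBAB ⇒ CCB·CCB·AB·CCB·CCB·AB·CCC·AB·CCB·CCB·AB·CCB·CCB·AB·CCC·AB·CCB·CCB·AB·CCB·CCB·AB·CCB·CCB·AB·CCB·CCB·AB·CCB·CCB·AB·CCC·AB
    A ↦ CCC
    B ↦ AB
    C ↦ CCB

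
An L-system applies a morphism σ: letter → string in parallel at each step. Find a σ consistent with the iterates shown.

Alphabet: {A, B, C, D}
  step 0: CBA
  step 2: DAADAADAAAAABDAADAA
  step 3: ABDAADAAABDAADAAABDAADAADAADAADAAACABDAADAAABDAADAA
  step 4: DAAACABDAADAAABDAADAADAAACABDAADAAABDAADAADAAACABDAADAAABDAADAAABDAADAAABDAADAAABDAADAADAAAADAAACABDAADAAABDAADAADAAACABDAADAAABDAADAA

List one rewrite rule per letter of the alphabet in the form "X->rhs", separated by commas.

  step 3 ⇒ step 4: ABDAADAAABDAADAAABDAADAADAADAADAAACABDAADAAABDAADAA ⇒ DAA·AC·AB·DAA·DAA·AB·DAA·DAA·DAA·AC·AB·DAA·DAA·AB·DAA·DAA·DAA·AC·AB·DAA·DAA·AB·DAA·DAA·AB·DAA·DAA·AB·DAA·DAA·AB·DAA·DAA·DAA·AA·DAA·AC·AB·DAA·DAA·AB·DAA·DAA·DAA·AC·AB·DAA·DAA·AB·DAA·DAA
    A ↦ DAA
    B ↦ AC
    C ↦ AA
    D ↦ AB

A->DAA, B->AC, C->AA, D->AB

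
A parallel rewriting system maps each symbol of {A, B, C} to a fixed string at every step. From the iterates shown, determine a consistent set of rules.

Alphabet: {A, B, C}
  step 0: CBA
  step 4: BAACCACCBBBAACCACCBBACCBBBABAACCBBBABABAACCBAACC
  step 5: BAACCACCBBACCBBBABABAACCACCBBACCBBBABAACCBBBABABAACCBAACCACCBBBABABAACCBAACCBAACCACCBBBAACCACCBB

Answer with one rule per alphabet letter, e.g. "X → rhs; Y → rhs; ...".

A->ACC, B->BA, C->B

  step 4 ⇒ step 5: BAACCACCBBBAACCACCBBACCBBBABAACCBBBABABAACCBAACC ⇒ BA·ACC·ACC·B·B·ACC·B·B·BA·BA·BA·ACC·ACC·B·B·ACC·B·B·BA·BA·ACC·B·B·BA·BA·BA·ACC·BA·ACC·ACC·B·B·BA·BA·BA·ACC·BA·ACC·BA·ACC·ACC·B·B·BA·ACC·ACC·B·B
    A ↦ ACC
    B ↦ BA
    C ↦ B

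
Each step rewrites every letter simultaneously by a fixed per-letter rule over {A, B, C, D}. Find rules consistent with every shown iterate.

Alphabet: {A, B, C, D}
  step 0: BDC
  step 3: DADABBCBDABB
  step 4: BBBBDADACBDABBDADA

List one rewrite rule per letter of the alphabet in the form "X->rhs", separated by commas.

A->B, B->DA, C->CB, D->B

  step 3 ⇒ step 4: DADABBCBDABB ⇒ B·B·B·B·DA·DA·CB·DA·B·B·DA·DA
    A ↦ B
    B ↦ DA
    C ↦ CB
    D ↦ B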